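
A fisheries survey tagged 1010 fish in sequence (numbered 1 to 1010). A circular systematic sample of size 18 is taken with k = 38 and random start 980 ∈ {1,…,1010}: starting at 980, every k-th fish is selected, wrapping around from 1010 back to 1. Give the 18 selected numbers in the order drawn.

Selection 1: 980
Selection 2: 980 + 38 = 1018 → 1018 − 1010 = 8
Selection 3: 8 + 38 = 46
Selection 4: 46 + 38 = 84
Selection 5: 84 + 38 = 122
Selection 6: 122 + 38 = 160
Selection 7: 160 + 38 = 198
Selection 8: 198 + 38 = 236
Selection 9: 236 + 38 = 274
Selection 10: 274 + 38 = 312
Selection 11: 312 + 38 = 350
Selection 12: 350 + 38 = 388
Selection 13: 388 + 38 = 426
Selection 14: 426 + 38 = 464
Selection 15: 464 + 38 = 502
Selection 16: 502 + 38 = 540
Selection 17: 540 + 38 = 578
Selection 18: 578 + 38 = 616

980, 8, 46, 84, 122, 160, 198, 236, 274, 312, 350, 388, 426, 464, 502, 540, 578, 616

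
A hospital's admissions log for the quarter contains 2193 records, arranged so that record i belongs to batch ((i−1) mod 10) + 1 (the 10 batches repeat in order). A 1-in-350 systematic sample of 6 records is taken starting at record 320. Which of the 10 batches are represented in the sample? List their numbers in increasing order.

10

Consecutive selections differ by k = 350, so their batch numbers differ by 350 mod 10 = 0.
gcd(350, 10) = 10, so the sample visits 10/10 = 1 distinct residues mod 10.
Start 320 is batch 10; the batches hit are 10.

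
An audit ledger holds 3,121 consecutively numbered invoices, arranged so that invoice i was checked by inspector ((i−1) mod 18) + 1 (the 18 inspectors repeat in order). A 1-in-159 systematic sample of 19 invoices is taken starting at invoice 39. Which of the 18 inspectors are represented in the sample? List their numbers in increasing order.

Consecutive selections differ by k = 159, so their inspector numbers differ by 159 mod 18 = 15.
gcd(159, 18) = 3, so the sample visits 18/3 = 6 distinct residues mod 18.
Start 39 is inspector 3; the inspectors hit are 3, 6, 9, 12, 15, 18.

3, 6, 9, 12, 15, 18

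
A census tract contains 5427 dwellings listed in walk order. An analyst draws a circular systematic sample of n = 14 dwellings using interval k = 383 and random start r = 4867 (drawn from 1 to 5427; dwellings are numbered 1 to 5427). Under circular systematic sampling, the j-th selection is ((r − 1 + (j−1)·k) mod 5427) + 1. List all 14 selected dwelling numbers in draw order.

4867, 5250, 206, 589, 972, 1355, 1738, 2121, 2504, 2887, 3270, 3653, 4036, 4419

Selection 1: 4867
Selection 2: 4867 + 383 = 5250
Selection 3: 5250 + 383 = 5633 → 5633 − 5427 = 206
Selection 4: 206 + 383 = 589
Selection 5: 589 + 383 = 972
Selection 6: 972 + 383 = 1355
Selection 7: 1355 + 383 = 1738
Selection 8: 1738 + 383 = 2121
Selection 9: 2121 + 383 = 2504
Selection 10: 2504 + 383 = 2887
Selection 11: 2887 + 383 = 3270
Selection 12: 3270 + 383 = 3653
Selection 13: 3653 + 383 = 4036
Selection 14: 4036 + 383 = 4419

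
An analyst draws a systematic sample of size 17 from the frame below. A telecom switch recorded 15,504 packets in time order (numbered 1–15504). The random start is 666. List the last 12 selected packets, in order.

5226, 6138, 7050, 7962, 8874, 9786, 10698, 11610, 12522, 13434, 14346, 15258

k = N/n = 15504/17 = 912
6th selection = 666 + 5×912 = 5226
7th: 5226 + 912 = 6138
8th: 6138 + 912 = 7050
9th: 7050 + 912 = 7962
10th: 7962 + 912 = 8874
11th: 8874 + 912 = 9786
12th: 9786 + 912 = 10698
13th: 10698 + 912 = 11610
14th: 11610 + 912 = 12522
15th: 12522 + 912 = 13434
16th: 13434 + 912 = 14346
17th: 14346 + 912 = 15258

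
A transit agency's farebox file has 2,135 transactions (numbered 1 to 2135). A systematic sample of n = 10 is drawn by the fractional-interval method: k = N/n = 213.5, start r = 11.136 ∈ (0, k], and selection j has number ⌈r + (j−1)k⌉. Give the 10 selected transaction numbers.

12, 225, 439, 652, 866, 1079, 1293, 1506, 1720, 1933

j=1: r + 0k = 11.136 → ⌈·⌉ = 12
j=2: r + 1k = 224.636 → ⌈·⌉ = 225
j=3: r + 2k = 438.136 → ⌈·⌉ = 439
j=4: r + 3k = 651.636 → ⌈·⌉ = 652
j=5: r + 4k = 865.136 → ⌈·⌉ = 866
j=6: r + 5k = 1078.636 → ⌈·⌉ = 1079
j=7: r + 6k = 1292.136 → ⌈·⌉ = 1293
j=8: r + 7k = 1505.636 → ⌈·⌉ = 1506
j=9: r + 8k = 1719.136 → ⌈·⌉ = 1720
j=10: r + 9k = 1932.636 → ⌈·⌉ = 1933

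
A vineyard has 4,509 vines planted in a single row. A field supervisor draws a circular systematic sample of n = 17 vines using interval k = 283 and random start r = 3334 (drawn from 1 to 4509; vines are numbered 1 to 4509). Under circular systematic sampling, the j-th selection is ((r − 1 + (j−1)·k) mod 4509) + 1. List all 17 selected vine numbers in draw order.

Selection 1: 3334
Selection 2: 3334 + 283 = 3617
Selection 3: 3617 + 283 = 3900
Selection 4: 3900 + 283 = 4183
Selection 5: 4183 + 283 = 4466
Selection 6: 4466 + 283 = 4749 → 4749 − 4509 = 240
Selection 7: 240 + 283 = 523
Selection 8: 523 + 283 = 806
Selection 9: 806 + 283 = 1089
Selection 10: 1089 + 283 = 1372
Selection 11: 1372 + 283 = 1655
Selection 12: 1655 + 283 = 1938
Selection 13: 1938 + 283 = 2221
Selection 14: 2221 + 283 = 2504
Selection 15: 2504 + 283 = 2787
Selection 16: 2787 + 283 = 3070
Selection 17: 3070 + 283 = 3353

3334, 3617, 3900, 4183, 4466, 240, 523, 806, 1089, 1372, 1655, 1938, 2221, 2504, 2787, 3070, 3353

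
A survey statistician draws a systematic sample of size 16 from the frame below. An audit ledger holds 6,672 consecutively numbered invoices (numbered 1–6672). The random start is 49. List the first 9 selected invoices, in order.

49, 466, 883, 1300, 1717, 2134, 2551, 2968, 3385

k = N/n = 6672/16 = 417
invoice 1: 49
invoice 2: 49 + 417 = 466
invoice 3: 466 + 417 = 883
invoice 4: 883 + 417 = 1300
invoice 5: 1300 + 417 = 1717
invoice 6: 1717 + 417 = 2134
invoice 7: 2134 + 417 = 2551
invoice 8: 2551 + 417 = 2968
invoice 9: 2968 + 417 = 3385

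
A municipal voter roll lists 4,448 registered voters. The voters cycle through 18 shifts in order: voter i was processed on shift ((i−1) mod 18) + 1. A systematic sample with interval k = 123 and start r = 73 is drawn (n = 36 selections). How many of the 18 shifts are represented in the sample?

6

Consecutive selections differ by k = 123, so their shift numbers differ by 123 mod 18 = 15.
gcd(123, 18) = 3, so the sample visits 18/3 = 6 distinct residues mod 18.
Start 73 is shift 1; the shifts hit are 1, 4, 7, 10, 13, 16.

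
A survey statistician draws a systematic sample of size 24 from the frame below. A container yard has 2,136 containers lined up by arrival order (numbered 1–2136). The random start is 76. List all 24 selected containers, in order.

k = N/n = 2136/24 = 89
container 1: 76
container 2: 76 + 89 = 165
container 3: 165 + 89 = 254
container 4: 254 + 89 = 343
container 5: 343 + 89 = 432
container 6: 432 + 89 = 521
container 7: 521 + 89 = 610
container 8: 610 + 89 = 699
container 9: 699 + 89 = 788
container 10: 788 + 89 = 877
container 11: 877 + 89 = 966
container 12: 966 + 89 = 1055
container 13: 1055 + 89 = 1144
container 14: 1144 + 89 = 1233
container 15: 1233 + 89 = 1322
container 16: 1322 + 89 = 1411
container 17: 1411 + 89 = 1500
container 18: 1500 + 89 = 1589
container 19: 1589 + 89 = 1678
container 20: 1678 + 89 = 1767
container 21: 1767 + 89 = 1856
container 22: 1856 + 89 = 1945
container 23: 1945 + 89 = 2034
container 24: 2034 + 89 = 2123

76, 165, 254, 343, 432, 521, 610, 699, 788, 877, 966, 1055, 1144, 1233, 1322, 1411, 1500, 1589, 1678, 1767, 1856, 1945, 2034, 2123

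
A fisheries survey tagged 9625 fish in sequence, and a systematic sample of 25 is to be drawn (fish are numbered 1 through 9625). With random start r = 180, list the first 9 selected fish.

k = N/n = 9625/25 = 385
fish 1: 180
fish 2: 180 + 385 = 565
fish 3: 565 + 385 = 950
fish 4: 950 + 385 = 1335
fish 5: 1335 + 385 = 1720
fish 6: 1720 + 385 = 2105
fish 7: 2105 + 385 = 2490
fish 8: 2490 + 385 = 2875
fish 9: 2875 + 385 = 3260

180, 565, 950, 1335, 1720, 2105, 2490, 2875, 3260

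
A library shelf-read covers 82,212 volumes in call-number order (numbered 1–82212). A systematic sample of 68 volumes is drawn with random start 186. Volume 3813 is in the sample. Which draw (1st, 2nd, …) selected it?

4

k = 82212/68 = 1209
position = (3813 − 186)/1209 + 1 = 3627/1209 + 1 = 3 + 1 = 4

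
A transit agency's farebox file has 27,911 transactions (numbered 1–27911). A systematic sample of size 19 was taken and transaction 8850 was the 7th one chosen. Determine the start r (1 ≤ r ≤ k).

36

k = 27911/19 = 1469
r = 8850 − (7−1)×1469 = 8850 − 8814 = 36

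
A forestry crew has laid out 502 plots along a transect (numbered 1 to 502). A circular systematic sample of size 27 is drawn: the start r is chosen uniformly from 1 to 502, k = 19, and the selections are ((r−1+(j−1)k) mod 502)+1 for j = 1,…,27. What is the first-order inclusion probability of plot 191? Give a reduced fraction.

27/502

For each position j, as r ranges over 1…502 the j-th selection hits every plot exactly once, so plot 191 is selected for exactly 27 of the 502 starts.
Inclusion probability = 27/502.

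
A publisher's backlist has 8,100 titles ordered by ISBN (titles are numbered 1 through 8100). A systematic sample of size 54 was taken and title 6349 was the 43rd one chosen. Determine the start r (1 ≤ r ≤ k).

49

k = 8100/54 = 150
r = 6349 − (43−1)×150 = 6349 − 6300 = 49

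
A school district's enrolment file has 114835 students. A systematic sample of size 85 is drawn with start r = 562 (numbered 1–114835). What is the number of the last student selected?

114046

k = 114835/85 = 1351
85th selection = r + (85−1)·k = 562 + 84×1351 = 562 + 113484 = 114046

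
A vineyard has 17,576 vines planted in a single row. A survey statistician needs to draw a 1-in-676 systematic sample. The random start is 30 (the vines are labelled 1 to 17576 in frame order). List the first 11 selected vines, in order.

vine 1: 30
vine 2: 30 + 676 = 706
vine 3: 706 + 676 = 1382
vine 4: 1382 + 676 = 2058
vine 5: 2058 + 676 = 2734
vine 6: 2734 + 676 = 3410
vine 7: 3410 + 676 = 4086
vine 8: 4086 + 676 = 4762
vine 9: 4762 + 676 = 5438
vine 10: 5438 + 676 = 6114
vine 11: 6114 + 676 = 6790

30, 706, 1382, 2058, 2734, 3410, 4086, 4762, 5438, 6114, 6790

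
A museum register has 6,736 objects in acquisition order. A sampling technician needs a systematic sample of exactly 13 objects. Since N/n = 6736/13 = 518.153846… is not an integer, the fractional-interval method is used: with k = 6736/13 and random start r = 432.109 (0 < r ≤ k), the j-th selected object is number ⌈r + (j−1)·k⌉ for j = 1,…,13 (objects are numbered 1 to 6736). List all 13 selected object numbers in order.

433, 951, 1469, 1987, 2505, 3023, 3542, 4060, 4578, 5096, 5614, 6132, 6650

j=1: r + 0k = 432.109 → ⌈·⌉ = 433
j=2: r + 1k = 950.262846… → ⌈·⌉ = 951
j=3: r + 2k = 1468.416692… → ⌈·⌉ = 1469
j=4: r + 3k = 1986.570538… → ⌈·⌉ = 1987
j=5: r + 4k = 2504.724384… → ⌈·⌉ = 2505
j=6: r + 5k = 3022.878230… → ⌈·⌉ = 3023
j=7: r + 6k = 3541.032076… → ⌈·⌉ = 3542
j=8: r + 7k = 4059.185923… → ⌈·⌉ = 4060
j=9: r + 8k = 4577.339769… → ⌈·⌉ = 4578
j=10: r + 9k = 5095.493615… → ⌈·⌉ = 5096
j=11: r + 10k = 5613.647461… → ⌈·⌉ = 5614
j=12: r + 11k = 6131.801307… → ⌈·⌉ = 6132
j=13: r + 12k = 6649.955153… → ⌈·⌉ = 6650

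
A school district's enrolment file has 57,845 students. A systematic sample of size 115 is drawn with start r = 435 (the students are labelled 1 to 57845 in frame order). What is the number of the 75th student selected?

k = 57845/115 = 503
75th selection = r + (75−1)·k = 435 + 74×503 = 435 + 37222 = 37657

37657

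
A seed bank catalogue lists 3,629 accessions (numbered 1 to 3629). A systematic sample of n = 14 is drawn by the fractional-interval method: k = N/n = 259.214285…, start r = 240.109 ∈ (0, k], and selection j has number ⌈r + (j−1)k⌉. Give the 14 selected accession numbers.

j=1: r + 0k = 240.109 → ⌈·⌉ = 241
j=2: r + 1k = 499.323285… → ⌈·⌉ = 500
j=3: r + 2k = 758.537571… → ⌈·⌉ = 759
j=4: r + 3k = 1017.751857… → ⌈·⌉ = 1018
j=5: r + 4k = 1276.966142… → ⌈·⌉ = 1277
j=6: r + 5k = 1536.180428… → ⌈·⌉ = 1537
j=7: r + 6k = 1795.394714… → ⌈·⌉ = 1796
j=8: r + 7k = 2054.609 → ⌈·⌉ = 2055
j=9: r + 8k = 2313.823285… → ⌈·⌉ = 2314
j=10: r + 9k = 2573.037571… → ⌈·⌉ = 2574
j=11: r + 10k = 2832.251857… → ⌈·⌉ = 2833
j=12: r + 11k = 3091.466142… → ⌈·⌉ = 3092
j=13: r + 12k = 3350.680428… → ⌈·⌉ = 3351
j=14: r + 13k = 3609.894714… → ⌈·⌉ = 3610

241, 500, 759, 1018, 1277, 1537, 1796, 2055, 2314, 2574, 2833, 3092, 3351, 3610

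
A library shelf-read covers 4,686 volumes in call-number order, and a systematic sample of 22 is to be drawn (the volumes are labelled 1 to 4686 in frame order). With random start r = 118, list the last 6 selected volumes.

3526, 3739, 3952, 4165, 4378, 4591

k = N/n = 4686/22 = 213
17th selection = 118 + 16×213 = 3526
18th: 3526 + 213 = 3739
19th: 3739 + 213 = 3952
20th: 3952 + 213 = 4165
21st: 4165 + 213 = 4378
22nd: 4378 + 213 = 4591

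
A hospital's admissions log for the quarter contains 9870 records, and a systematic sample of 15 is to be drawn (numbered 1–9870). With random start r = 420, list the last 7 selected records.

5684, 6342, 7000, 7658, 8316, 8974, 9632

k = N/n = 9870/15 = 658
9th selection = 420 + 8×658 = 5684
10th: 5684 + 658 = 6342
11th: 6342 + 658 = 7000
12th: 7000 + 658 = 7658
13th: 7658 + 658 = 8316
14th: 8316 + 658 = 8974
15th: 8974 + 658 = 9632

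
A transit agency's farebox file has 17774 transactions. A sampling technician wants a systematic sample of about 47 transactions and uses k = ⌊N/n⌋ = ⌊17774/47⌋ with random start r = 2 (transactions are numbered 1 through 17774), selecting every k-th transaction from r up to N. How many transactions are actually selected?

k = ⌊17774/47⌋ = 378
Achieved size = ⌊(17774 − 2)/378⌋ + 1 = ⌊17772/378⌋ + 1 = 47 + 1 = 48
(last selection: 2 + 47×378 = 17768 ≤ 17774; next would be 18146 > 17774)

48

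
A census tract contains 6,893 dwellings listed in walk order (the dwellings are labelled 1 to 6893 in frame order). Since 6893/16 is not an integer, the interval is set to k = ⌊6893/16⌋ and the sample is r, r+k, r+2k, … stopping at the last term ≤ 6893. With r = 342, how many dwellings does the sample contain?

k = ⌊6893/16⌋ = 430
Achieved size = ⌊(6893 − 342)/430⌋ + 1 = ⌊6551/430⌋ + 1 = 15 + 1 = 16
(last selection: 342 + 15×430 = 6792 ≤ 6893; next would be 7222 > 6893)

16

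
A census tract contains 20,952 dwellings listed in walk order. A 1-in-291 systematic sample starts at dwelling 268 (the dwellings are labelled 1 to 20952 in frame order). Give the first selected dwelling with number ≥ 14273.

14527

k = 291
Steps past start: ⌈(14273 − 268)/291⌉ = ⌈14005/291⌉ = 49
Selected dwelling: 268 + 49×291 = 14527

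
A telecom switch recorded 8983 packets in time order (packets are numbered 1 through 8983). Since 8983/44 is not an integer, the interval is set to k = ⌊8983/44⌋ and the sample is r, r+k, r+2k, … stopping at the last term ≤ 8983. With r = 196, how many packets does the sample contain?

44

k = ⌊8983/44⌋ = 204
Achieved size = ⌊(8983 − 196)/204⌋ + 1 = ⌊8787/204⌋ + 1 = 43 + 1 = 44
(last selection: 196 + 43×204 = 8968 ≤ 8983; next would be 9172 > 8983)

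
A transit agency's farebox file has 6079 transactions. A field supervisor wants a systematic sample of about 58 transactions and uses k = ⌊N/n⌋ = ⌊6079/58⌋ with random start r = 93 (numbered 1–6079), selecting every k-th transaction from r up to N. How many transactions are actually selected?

58

k = ⌊6079/58⌋ = 104
Achieved size = ⌊(6079 − 93)/104⌋ + 1 = ⌊5986/104⌋ + 1 = 57 + 1 = 58
(last selection: 93 + 57×104 = 6021 ≤ 6079; next would be 6125 > 6079)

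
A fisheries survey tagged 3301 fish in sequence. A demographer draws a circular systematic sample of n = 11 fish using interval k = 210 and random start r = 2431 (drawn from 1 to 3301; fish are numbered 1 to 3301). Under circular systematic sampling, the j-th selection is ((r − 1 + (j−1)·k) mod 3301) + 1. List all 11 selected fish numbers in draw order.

2431, 2641, 2851, 3061, 3271, 180, 390, 600, 810, 1020, 1230

Selection 1: 2431
Selection 2: 2431 + 210 = 2641
Selection 3: 2641 + 210 = 2851
Selection 4: 2851 + 210 = 3061
Selection 5: 3061 + 210 = 3271
Selection 6: 3271 + 210 = 3481 → 3481 − 3301 = 180
Selection 7: 180 + 210 = 390
Selection 8: 390 + 210 = 600
Selection 9: 600 + 210 = 810
Selection 10: 810 + 210 = 1020
Selection 11: 1020 + 210 = 1230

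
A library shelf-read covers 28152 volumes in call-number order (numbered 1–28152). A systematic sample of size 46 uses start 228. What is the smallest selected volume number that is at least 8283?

k = 28152/46 = 612
Steps past start: ⌈(8283 − 228)/612⌉ = ⌈8055/612⌉ = 14
Selected volume: 228 + 14×612 = 8796

8796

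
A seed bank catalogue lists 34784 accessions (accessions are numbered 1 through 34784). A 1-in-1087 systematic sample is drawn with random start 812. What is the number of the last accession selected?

k = 1087
32nd selection = r + (32−1)·k = 812 + 31×1087 = 812 + 33697 = 34509

34509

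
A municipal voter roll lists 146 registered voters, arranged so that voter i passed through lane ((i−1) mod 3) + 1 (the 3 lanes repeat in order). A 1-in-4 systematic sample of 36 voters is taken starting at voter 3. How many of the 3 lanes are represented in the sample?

Consecutive selections differ by k = 4, so their lane numbers differ by 4 mod 3 = 1.
gcd(4, 3) = 1, so the sample visits 3/1 = 3 distinct residues mod 3.
Start 3 is lane 3; the lanes hit are 1, 2, 3.

3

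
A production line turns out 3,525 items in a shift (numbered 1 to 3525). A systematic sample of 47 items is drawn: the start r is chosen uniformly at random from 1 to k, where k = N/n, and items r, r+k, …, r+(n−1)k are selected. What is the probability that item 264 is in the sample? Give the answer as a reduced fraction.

1/75

k = 3525/47 = 75.
Item 264 is selected iff r ≡ 264 (mod 75); exactly one such r in {1,…,75}.
Inclusion probability = 1/75.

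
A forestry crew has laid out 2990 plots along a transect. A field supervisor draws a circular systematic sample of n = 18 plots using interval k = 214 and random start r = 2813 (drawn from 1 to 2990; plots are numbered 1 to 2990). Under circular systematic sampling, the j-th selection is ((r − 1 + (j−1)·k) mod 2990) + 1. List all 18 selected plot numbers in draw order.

2813, 37, 251, 465, 679, 893, 1107, 1321, 1535, 1749, 1963, 2177, 2391, 2605, 2819, 43, 257, 471

Selection 1: 2813
Selection 2: 2813 + 214 = 3027 → 3027 − 2990 = 37
Selection 3: 37 + 214 = 251
Selection 4: 251 + 214 = 465
Selection 5: 465 + 214 = 679
Selection 6: 679 + 214 = 893
Selection 7: 893 + 214 = 1107
Selection 8: 1107 + 214 = 1321
Selection 9: 1321 + 214 = 1535
Selection 10: 1535 + 214 = 1749
Selection 11: 1749 + 214 = 1963
Selection 12: 1963 + 214 = 2177
Selection 13: 2177 + 214 = 2391
Selection 14: 2391 + 214 = 2605
Selection 15: 2605 + 214 = 2819
Selection 16: 2819 + 214 = 3033 → 3033 − 2990 = 43
Selection 17: 43 + 214 = 257
Selection 18: 257 + 214 = 471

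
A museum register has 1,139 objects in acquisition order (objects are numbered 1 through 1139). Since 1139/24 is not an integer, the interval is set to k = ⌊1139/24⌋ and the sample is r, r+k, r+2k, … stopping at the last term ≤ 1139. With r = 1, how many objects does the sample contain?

k = ⌊1139/24⌋ = 47
Achieved size = ⌊(1139 − 1)/47⌋ + 1 = ⌊1138/47⌋ + 1 = 24 + 1 = 25
(last selection: 1 + 24×47 = 1129 ≤ 1139; next would be 1176 > 1139)

25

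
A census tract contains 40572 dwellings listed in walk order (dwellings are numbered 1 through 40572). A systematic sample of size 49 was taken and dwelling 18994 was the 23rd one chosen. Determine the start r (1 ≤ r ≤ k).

k = 40572/49 = 828
r = 18994 − (23−1)×828 = 18994 − 18216 = 778

778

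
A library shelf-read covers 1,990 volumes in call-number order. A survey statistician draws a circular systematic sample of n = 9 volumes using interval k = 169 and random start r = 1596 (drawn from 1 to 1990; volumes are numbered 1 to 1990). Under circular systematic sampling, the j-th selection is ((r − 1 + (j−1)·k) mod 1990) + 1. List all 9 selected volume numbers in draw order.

Selection 1: 1596
Selection 2: 1596 + 169 = 1765
Selection 3: 1765 + 169 = 1934
Selection 4: 1934 + 169 = 2103 → 2103 − 1990 = 113
Selection 5: 113 + 169 = 282
Selection 6: 282 + 169 = 451
Selection 7: 451 + 169 = 620
Selection 8: 620 + 169 = 789
Selection 9: 789 + 169 = 958

1596, 1765, 1934, 113, 282, 451, 620, 789, 958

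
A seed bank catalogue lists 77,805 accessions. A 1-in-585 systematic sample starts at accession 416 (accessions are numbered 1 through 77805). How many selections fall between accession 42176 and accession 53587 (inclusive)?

k = 585
First selection ≥ 42176: 416 + ⌈(42176−416)/585⌉·585 = 416 + 72×585 = 42536
Last selection ≤ 53587: 416 + ⌊(53587−416)/585⌋·585 = 416 + 90×585 = 53066
Count = 90 − 72 + 1 = 19

19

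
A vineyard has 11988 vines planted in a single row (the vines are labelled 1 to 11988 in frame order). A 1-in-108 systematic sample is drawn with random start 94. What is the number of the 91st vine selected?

9814

k = 108
91st selection = r + (91−1)·k = 94 + 90×108 = 94 + 9720 = 9814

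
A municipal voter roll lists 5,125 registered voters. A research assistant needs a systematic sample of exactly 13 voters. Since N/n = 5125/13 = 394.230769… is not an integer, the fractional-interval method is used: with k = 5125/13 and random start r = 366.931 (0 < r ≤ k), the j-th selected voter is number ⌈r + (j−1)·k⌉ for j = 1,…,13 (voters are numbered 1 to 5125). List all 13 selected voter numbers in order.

367, 762, 1156, 1550, 1944, 2339, 2733, 3127, 3521, 3916, 4310, 4704, 5098

j=1: r + 0k = 366.931 → ⌈·⌉ = 367
j=2: r + 1k = 761.161769… → ⌈·⌉ = 762
j=3: r + 2k = 1155.392538… → ⌈·⌉ = 1156
j=4: r + 3k = 1549.623307… → ⌈·⌉ = 1550
j=5: r + 4k = 1943.854076… → ⌈·⌉ = 1944
j=6: r + 5k = 2338.084846… → ⌈·⌉ = 2339
j=7: r + 6k = 2732.315615… → ⌈·⌉ = 2733
j=8: r + 7k = 3126.546384… → ⌈·⌉ = 3127
j=9: r + 8k = 3520.777153… → ⌈·⌉ = 3521
j=10: r + 9k = 3915.007923… → ⌈·⌉ = 3916
j=11: r + 10k = 4309.238692… → ⌈·⌉ = 4310
j=12: r + 11k = 4703.469461… → ⌈·⌉ = 4704
j=13: r + 12k = 5097.700230… → ⌈·⌉ = 5098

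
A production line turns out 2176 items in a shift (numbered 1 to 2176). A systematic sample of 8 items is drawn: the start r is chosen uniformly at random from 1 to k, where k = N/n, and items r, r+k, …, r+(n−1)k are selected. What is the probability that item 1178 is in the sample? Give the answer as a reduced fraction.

k = 2176/8 = 272.
Item 1178 is selected iff r ≡ 1178 (mod 272); exactly one such r in {1,…,272}.
Inclusion probability = 1/272.

1/272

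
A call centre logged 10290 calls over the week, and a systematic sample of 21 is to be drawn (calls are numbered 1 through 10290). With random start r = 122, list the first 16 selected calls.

122, 612, 1102, 1592, 2082, 2572, 3062, 3552, 4042, 4532, 5022, 5512, 6002, 6492, 6982, 7472

k = N/n = 10290/21 = 490
call 1: 122
call 2: 122 + 490 = 612
call 3: 612 + 490 = 1102
call 4: 1102 + 490 = 1592
call 5: 1592 + 490 = 2082
call 6: 2082 + 490 = 2572
call 7: 2572 + 490 = 3062
call 8: 3062 + 490 = 3552
call 9: 3552 + 490 = 4042
call 10: 4042 + 490 = 4532
call 11: 4532 + 490 = 5022
call 12: 5022 + 490 = 5512
call 13: 5512 + 490 = 6002
call 14: 6002 + 490 = 6492
call 15: 6492 + 490 = 6982
call 16: 6982 + 490 = 7472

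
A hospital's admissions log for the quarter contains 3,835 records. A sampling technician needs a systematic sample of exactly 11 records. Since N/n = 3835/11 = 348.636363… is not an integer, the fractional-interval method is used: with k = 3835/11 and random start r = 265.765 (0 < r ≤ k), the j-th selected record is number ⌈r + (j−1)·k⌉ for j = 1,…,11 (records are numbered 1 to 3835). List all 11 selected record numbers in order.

266, 615, 964, 1312, 1661, 2009, 2358, 2707, 3055, 3404, 3753

j=1: r + 0k = 265.765 → ⌈·⌉ = 266
j=2: r + 1k = 614.401363… → ⌈·⌉ = 615
j=3: r + 2k = 963.037727… → ⌈·⌉ = 964
j=4: r + 3k = 1311.674090… → ⌈·⌉ = 1312
j=5: r + 4k = 1660.310454… → ⌈·⌉ = 1661
j=6: r + 5k = 2008.946818… → ⌈·⌉ = 2009
j=7: r + 6k = 2357.583181… → ⌈·⌉ = 2358
j=8: r + 7k = 2706.219545… → ⌈·⌉ = 2707
j=9: r + 8k = 3054.855909… → ⌈·⌉ = 3055
j=10: r + 9k = 3403.492272… → ⌈·⌉ = 3404
j=11: r + 10k = 3752.128636… → ⌈·⌉ = 3753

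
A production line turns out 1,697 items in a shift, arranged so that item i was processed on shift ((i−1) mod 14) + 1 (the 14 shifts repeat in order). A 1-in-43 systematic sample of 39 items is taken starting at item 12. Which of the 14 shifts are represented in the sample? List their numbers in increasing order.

Consecutive selections differ by k = 43, so their shift numbers differ by 43 mod 14 = 1.
gcd(43, 14) = 1, so the sample visits 14/1 = 14 distinct residues mod 14.
Start 12 is shift 12; the shifts hit are 1, 2, 3, 4, 5, 6, 7, 8, 9, 10, 11, 12, 13, 14.

1, 2, 3, 4, 5, 6, 7, 8, 9, 10, 11, 12, 13, 14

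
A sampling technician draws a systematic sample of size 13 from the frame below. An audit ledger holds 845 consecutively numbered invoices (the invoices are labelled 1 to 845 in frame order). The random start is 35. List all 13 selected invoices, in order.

35, 100, 165, 230, 295, 360, 425, 490, 555, 620, 685, 750, 815

k = N/n = 845/13 = 65
invoice 1: 35
invoice 2: 35 + 65 = 100
invoice 3: 100 + 65 = 165
invoice 4: 165 + 65 = 230
invoice 5: 230 + 65 = 295
invoice 6: 295 + 65 = 360
invoice 7: 360 + 65 = 425
invoice 8: 425 + 65 = 490
invoice 9: 490 + 65 = 555
invoice 10: 555 + 65 = 620
invoice 11: 620 + 65 = 685
invoice 12: 685 + 65 = 750
invoice 13: 750 + 65 = 815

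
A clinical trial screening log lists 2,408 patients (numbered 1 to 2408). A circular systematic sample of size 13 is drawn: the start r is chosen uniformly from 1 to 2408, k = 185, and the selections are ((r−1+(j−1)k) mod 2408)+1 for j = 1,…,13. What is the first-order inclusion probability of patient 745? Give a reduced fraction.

13/2408

For each position j, as r ranges over 1…2408 the j-th selection hits every patient exactly once, so patient 745 is selected for exactly 13 of the 2408 starts.
Inclusion probability = 13/2408.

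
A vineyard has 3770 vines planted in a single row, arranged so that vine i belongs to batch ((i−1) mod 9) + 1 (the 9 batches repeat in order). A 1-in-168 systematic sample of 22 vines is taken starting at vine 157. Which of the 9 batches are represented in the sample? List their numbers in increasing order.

1, 4, 7

Consecutive selections differ by k = 168, so their batch numbers differ by 168 mod 9 = 6.
gcd(168, 9) = 3, so the sample visits 9/3 = 3 distinct residues mod 9.
Start 157 is batch 4; the batches hit are 1, 4, 7.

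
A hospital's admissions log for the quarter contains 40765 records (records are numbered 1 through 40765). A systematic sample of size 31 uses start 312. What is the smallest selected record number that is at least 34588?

k = 40765/31 = 1315
Steps past start: ⌈(34588 − 312)/1315⌉ = ⌈34276/1315⌉ = 27
Selected record: 312 + 27×1315 = 35817

35817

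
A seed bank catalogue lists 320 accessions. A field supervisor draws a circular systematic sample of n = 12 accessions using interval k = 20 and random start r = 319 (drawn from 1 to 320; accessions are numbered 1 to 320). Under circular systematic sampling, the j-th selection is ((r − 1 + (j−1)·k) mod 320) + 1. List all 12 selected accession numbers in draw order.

319, 19, 39, 59, 79, 99, 119, 139, 159, 179, 199, 219

Selection 1: 319
Selection 2: 319 + 20 = 339 → 339 − 320 = 19
Selection 3: 19 + 20 = 39
Selection 4: 39 + 20 = 59
Selection 5: 59 + 20 = 79
Selection 6: 79 + 20 = 99
Selection 7: 99 + 20 = 119
Selection 8: 119 + 20 = 139
Selection 9: 139 + 20 = 159
Selection 10: 159 + 20 = 179
Selection 11: 179 + 20 = 199
Selection 12: 199 + 20 = 219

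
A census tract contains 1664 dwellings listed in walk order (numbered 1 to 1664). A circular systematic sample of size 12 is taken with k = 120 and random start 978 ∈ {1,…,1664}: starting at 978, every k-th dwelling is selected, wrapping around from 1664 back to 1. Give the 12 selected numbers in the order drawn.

Selection 1: 978
Selection 2: 978 + 120 = 1098
Selection 3: 1098 + 120 = 1218
Selection 4: 1218 + 120 = 1338
Selection 5: 1338 + 120 = 1458
Selection 6: 1458 + 120 = 1578
Selection 7: 1578 + 120 = 1698 → 1698 − 1664 = 34
Selection 8: 34 + 120 = 154
Selection 9: 154 + 120 = 274
Selection 10: 274 + 120 = 394
Selection 11: 394 + 120 = 514
Selection 12: 514 + 120 = 634

978, 1098, 1218, 1338, 1458, 1578, 34, 154, 274, 394, 514, 634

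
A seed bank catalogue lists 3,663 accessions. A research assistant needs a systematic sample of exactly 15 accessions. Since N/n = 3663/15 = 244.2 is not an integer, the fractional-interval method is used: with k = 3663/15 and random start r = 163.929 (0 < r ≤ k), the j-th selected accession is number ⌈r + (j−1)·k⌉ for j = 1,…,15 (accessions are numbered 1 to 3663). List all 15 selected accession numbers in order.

164, 409, 653, 897, 1141, 1385, 1630, 1874, 2118, 2362, 2606, 2851, 3095, 3339, 3583

j=1: r + 0k = 163.929 → ⌈·⌉ = 164
j=2: r + 1k = 408.129 → ⌈·⌉ = 409
j=3: r + 2k = 652.329 → ⌈·⌉ = 653
j=4: r + 3k = 896.529 → ⌈·⌉ = 897
j=5: r + 4k = 1140.729 → ⌈·⌉ = 1141
j=6: r + 5k = 1384.929 → ⌈·⌉ = 1385
j=7: r + 6k = 1629.129 → ⌈·⌉ = 1630
j=8: r + 7k = 1873.329 → ⌈·⌉ = 1874
j=9: r + 8k = 2117.529 → ⌈·⌉ = 2118
j=10: r + 9k = 2361.729 → ⌈·⌉ = 2362
j=11: r + 10k = 2605.929 → ⌈·⌉ = 2606
j=12: r + 11k = 2850.129 → ⌈·⌉ = 2851
j=13: r + 12k = 3094.329 → ⌈·⌉ = 3095
j=14: r + 13k = 3338.529 → ⌈·⌉ = 3339
j=15: r + 14k = 3582.729 → ⌈·⌉ = 3583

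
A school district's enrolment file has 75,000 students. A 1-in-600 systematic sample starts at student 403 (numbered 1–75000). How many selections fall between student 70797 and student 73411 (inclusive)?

4

k = 600
First selection ≥ 70797: 403 + ⌈(70797−403)/600⌉·600 = 403 + 118×600 = 71203
Last selection ≤ 73411: 403 + ⌊(73411−403)/600⌋·600 = 403 + 121×600 = 73003
Count = 121 − 118 + 1 = 4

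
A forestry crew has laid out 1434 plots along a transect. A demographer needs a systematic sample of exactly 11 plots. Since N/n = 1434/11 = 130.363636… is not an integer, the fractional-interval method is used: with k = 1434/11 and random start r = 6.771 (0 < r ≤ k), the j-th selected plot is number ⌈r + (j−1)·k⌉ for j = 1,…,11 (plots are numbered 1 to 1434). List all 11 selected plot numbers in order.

7, 138, 268, 398, 529, 659, 789, 920, 1050, 1181, 1311

j=1: r + 0k = 6.771 → ⌈·⌉ = 7
j=2: r + 1k = 137.134636… → ⌈·⌉ = 138
j=3: r + 2k = 267.498272… → ⌈·⌉ = 268
j=4: r + 3k = 397.861909… → ⌈·⌉ = 398
j=5: r + 4k = 528.225545… → ⌈·⌉ = 529
j=6: r + 5k = 658.589181… → ⌈·⌉ = 659
j=7: r + 6k = 788.952818… → ⌈·⌉ = 789
j=8: r + 7k = 919.316454… → ⌈·⌉ = 920
j=9: r + 8k = 1049.680090… → ⌈·⌉ = 1050
j=10: r + 9k = 1180.043727… → ⌈·⌉ = 1181
j=11: r + 10k = 1310.407363… → ⌈·⌉ = 1311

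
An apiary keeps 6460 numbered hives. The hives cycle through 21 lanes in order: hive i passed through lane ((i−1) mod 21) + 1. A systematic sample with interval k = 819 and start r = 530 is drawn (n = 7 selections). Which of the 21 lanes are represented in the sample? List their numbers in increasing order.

Consecutive selections differ by k = 819, so their lane numbers differ by 819 mod 21 = 0.
gcd(819, 21) = 21, so the sample visits 21/21 = 1 distinct residues mod 21.
Start 530 is lane 5; the lanes hit are 5.

5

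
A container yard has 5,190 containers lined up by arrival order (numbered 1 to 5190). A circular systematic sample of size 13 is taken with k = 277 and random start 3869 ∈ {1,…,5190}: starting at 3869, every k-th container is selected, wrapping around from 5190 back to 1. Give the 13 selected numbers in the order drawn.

3869, 4146, 4423, 4700, 4977, 64, 341, 618, 895, 1172, 1449, 1726, 2003

Selection 1: 3869
Selection 2: 3869 + 277 = 4146
Selection 3: 4146 + 277 = 4423
Selection 4: 4423 + 277 = 4700
Selection 5: 4700 + 277 = 4977
Selection 6: 4977 + 277 = 5254 → 5254 − 5190 = 64
Selection 7: 64 + 277 = 341
Selection 8: 341 + 277 = 618
Selection 9: 618 + 277 = 895
Selection 10: 895 + 277 = 1172
Selection 11: 1172 + 277 = 1449
Selection 12: 1449 + 277 = 1726
Selection 13: 1726 + 277 = 2003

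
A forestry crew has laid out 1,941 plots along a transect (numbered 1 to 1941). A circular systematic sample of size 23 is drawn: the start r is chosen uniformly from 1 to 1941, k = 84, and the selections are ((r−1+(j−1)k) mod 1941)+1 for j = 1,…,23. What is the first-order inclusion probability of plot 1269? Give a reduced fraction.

23/1941

For each position j, as r ranges over 1…1941 the j-th selection hits every plot exactly once, so plot 1269 is selected for exactly 23 of the 1941 starts.
Inclusion probability = 23/1941.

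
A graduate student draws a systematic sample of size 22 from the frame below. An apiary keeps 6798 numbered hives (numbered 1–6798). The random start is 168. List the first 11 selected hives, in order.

168, 477, 786, 1095, 1404, 1713, 2022, 2331, 2640, 2949, 3258

k = N/n = 6798/22 = 309
hive 1: 168
hive 2: 168 + 309 = 477
hive 3: 477 + 309 = 786
hive 4: 786 + 309 = 1095
hive 5: 1095 + 309 = 1404
hive 6: 1404 + 309 = 1713
hive 7: 1713 + 309 = 2022
hive 8: 2022 + 309 = 2331
hive 9: 2331 + 309 = 2640
hive 10: 2640 + 309 = 2949
hive 11: 2949 + 309 = 3258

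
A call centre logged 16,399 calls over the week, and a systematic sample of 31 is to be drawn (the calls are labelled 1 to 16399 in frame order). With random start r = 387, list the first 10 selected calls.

k = N/n = 16399/31 = 529
call 1: 387
call 2: 387 + 529 = 916
call 3: 916 + 529 = 1445
call 4: 1445 + 529 = 1974
call 5: 1974 + 529 = 2503
call 6: 2503 + 529 = 3032
call 7: 3032 + 529 = 3561
call 8: 3561 + 529 = 4090
call 9: 4090 + 529 = 4619
call 10: 4619 + 529 = 5148

387, 916, 1445, 1974, 2503, 3032, 3561, 4090, 4619, 5148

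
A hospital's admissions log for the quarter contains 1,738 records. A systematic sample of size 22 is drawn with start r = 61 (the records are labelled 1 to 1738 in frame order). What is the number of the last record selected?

k = 1738/22 = 79
22nd selection = r + (22−1)·k = 61 + 21×79 = 61 + 1659 = 1720

1720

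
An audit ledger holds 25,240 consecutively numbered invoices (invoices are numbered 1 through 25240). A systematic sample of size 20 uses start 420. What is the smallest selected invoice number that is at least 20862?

21874

k = 25240/20 = 1262
Steps past start: ⌈(20862 − 420)/1262⌉ = ⌈20442/1262⌉ = 17
Selected invoice: 420 + 17×1262 = 21874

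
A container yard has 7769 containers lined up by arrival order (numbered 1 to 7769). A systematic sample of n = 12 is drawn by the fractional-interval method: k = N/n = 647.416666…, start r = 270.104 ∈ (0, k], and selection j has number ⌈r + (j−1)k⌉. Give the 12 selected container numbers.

271, 918, 1565, 2213, 2860, 3508, 4155, 4803, 5450, 6097, 6745, 7392

j=1: r + 0k = 270.104 → ⌈·⌉ = 271
j=2: r + 1k = 917.520666… → ⌈·⌉ = 918
j=3: r + 2k = 1564.937333… → ⌈·⌉ = 1565
j=4: r + 3k = 2212.354 → ⌈·⌉ = 2213
j=5: r + 4k = 2859.770666… → ⌈·⌉ = 2860
j=6: r + 5k = 3507.187333… → ⌈·⌉ = 3508
j=7: r + 6k = 4154.604 → ⌈·⌉ = 4155
j=8: r + 7k = 4802.020666… → ⌈·⌉ = 4803
j=9: r + 8k = 5449.437333… → ⌈·⌉ = 5450
j=10: r + 9k = 6096.854 → ⌈·⌉ = 6097
j=11: r + 10k = 6744.270666… → ⌈·⌉ = 6745
j=12: r + 11k = 7391.687333… → ⌈·⌉ = 7392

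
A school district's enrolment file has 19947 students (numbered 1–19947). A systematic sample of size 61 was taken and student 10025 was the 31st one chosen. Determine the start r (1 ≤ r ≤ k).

k = 19947/61 = 327
r = 10025 − (31−1)×327 = 10025 − 9810 = 215

215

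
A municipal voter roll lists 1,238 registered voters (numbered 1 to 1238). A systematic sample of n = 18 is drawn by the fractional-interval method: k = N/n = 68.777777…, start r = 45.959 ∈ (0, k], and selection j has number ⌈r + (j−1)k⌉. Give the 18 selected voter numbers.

46, 115, 184, 253, 322, 390, 459, 528, 597, 665, 734, 803, 872, 941, 1009, 1078, 1147, 1216

j=1: r + 0k = 45.959 → ⌈·⌉ = 46
j=2: r + 1k = 114.736777… → ⌈·⌉ = 115
j=3: r + 2k = 183.514555… → ⌈·⌉ = 184
j=4: r + 3k = 252.292333… → ⌈·⌉ = 253
j=5: r + 4k = 321.070111… → ⌈·⌉ = 322
j=6: r + 5k = 389.847888… → ⌈·⌉ = 390
j=7: r + 6k = 458.625666… → ⌈·⌉ = 459
j=8: r + 7k = 527.403444… → ⌈·⌉ = 528
j=9: r + 8k = 596.181222… → ⌈·⌉ = 597
j=10: r + 9k = 664.959 → ⌈·⌉ = 665
j=11: r + 10k = 733.736777… → ⌈·⌉ = 734
j=12: r + 11k = 802.514555… → ⌈·⌉ = 803
j=13: r + 12k = 871.292333… → ⌈·⌉ = 872
j=14: r + 13k = 940.070111… → ⌈·⌉ = 941
j=15: r + 14k = 1008.847888… → ⌈·⌉ = 1009
j=16: r + 15k = 1077.625666… → ⌈·⌉ = 1078
j=17: r + 16k = 1146.403444… → ⌈·⌉ = 1147
j=18: r + 17k = 1215.181222… → ⌈·⌉ = 1216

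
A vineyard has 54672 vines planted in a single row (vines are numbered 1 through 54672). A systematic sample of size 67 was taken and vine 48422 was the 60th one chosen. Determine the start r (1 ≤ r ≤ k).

278

k = 54672/67 = 816
r = 48422 − (60−1)×816 = 48422 − 48144 = 278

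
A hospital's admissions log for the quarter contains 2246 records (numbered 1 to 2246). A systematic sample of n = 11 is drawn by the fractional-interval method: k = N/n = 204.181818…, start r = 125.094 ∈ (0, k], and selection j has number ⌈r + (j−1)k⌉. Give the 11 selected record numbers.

126, 330, 534, 738, 942, 1147, 1351, 1555, 1759, 1963, 2167

j=1: r + 0k = 125.094 → ⌈·⌉ = 126
j=2: r + 1k = 329.275818… → ⌈·⌉ = 330
j=3: r + 2k = 533.457636… → ⌈·⌉ = 534
j=4: r + 3k = 737.639454… → ⌈·⌉ = 738
j=5: r + 4k = 941.821272… → ⌈·⌉ = 942
j=6: r + 5k = 1146.003090… → ⌈·⌉ = 1147
j=7: r + 6k = 1350.184909… → ⌈·⌉ = 1351
j=8: r + 7k = 1554.366727… → ⌈·⌉ = 1555
j=9: r + 8k = 1758.548545… → ⌈·⌉ = 1759
j=10: r + 9k = 1962.730363… → ⌈·⌉ = 1963
j=11: r + 10k = 2166.912181… → ⌈·⌉ = 2167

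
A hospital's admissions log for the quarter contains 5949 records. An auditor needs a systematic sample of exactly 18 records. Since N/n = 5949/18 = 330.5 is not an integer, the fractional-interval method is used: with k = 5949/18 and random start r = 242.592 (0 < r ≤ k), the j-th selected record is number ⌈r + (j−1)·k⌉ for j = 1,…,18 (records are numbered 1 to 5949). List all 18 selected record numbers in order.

243, 574, 904, 1235, 1565, 1896, 2226, 2557, 2887, 3218, 3548, 3879, 4209, 4540, 4870, 5201, 5531, 5862

j=1: r + 0k = 242.592 → ⌈·⌉ = 243
j=2: r + 1k = 573.092 → ⌈·⌉ = 574
j=3: r + 2k = 903.592 → ⌈·⌉ = 904
j=4: r + 3k = 1234.092 → ⌈·⌉ = 1235
j=5: r + 4k = 1564.592 → ⌈·⌉ = 1565
j=6: r + 5k = 1895.092 → ⌈·⌉ = 1896
j=7: r + 6k = 2225.592 → ⌈·⌉ = 2226
j=8: r + 7k = 2556.092 → ⌈·⌉ = 2557
j=9: r + 8k = 2886.592 → ⌈·⌉ = 2887
j=10: r + 9k = 3217.092 → ⌈·⌉ = 3218
j=11: r + 10k = 3547.592 → ⌈·⌉ = 3548
j=12: r + 11k = 3878.092 → ⌈·⌉ = 3879
j=13: r + 12k = 4208.592 → ⌈·⌉ = 4209
j=14: r + 13k = 4539.092 → ⌈·⌉ = 4540
j=15: r + 14k = 4869.592 → ⌈·⌉ = 4870
j=16: r + 15k = 5200.092 → ⌈·⌉ = 5201
j=17: r + 16k = 5530.592 → ⌈·⌉ = 5531
j=18: r + 17k = 5861.092 → ⌈·⌉ = 5862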